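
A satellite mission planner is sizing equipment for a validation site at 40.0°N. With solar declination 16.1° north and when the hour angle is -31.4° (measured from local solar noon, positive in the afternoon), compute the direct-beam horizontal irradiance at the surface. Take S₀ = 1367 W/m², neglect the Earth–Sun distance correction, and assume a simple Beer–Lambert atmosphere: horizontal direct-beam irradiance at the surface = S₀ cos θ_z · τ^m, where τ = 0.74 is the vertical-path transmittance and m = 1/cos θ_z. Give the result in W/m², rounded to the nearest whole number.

759 W/m²

cos θ_z = sin φ sin δ + cos φ cos δ cos H = (0.6428)(0.2773) + (0.7660)(0.9608)(0.8536) = 0.8065.
Air mass m = 1/cos θ_z = 1/0.8065 = 1.240; τ^m = 0.74^1.240 = 0.6884.
Surface direct beam = 1367 × 0.8065 × 0.6884 = 758.95 W/m².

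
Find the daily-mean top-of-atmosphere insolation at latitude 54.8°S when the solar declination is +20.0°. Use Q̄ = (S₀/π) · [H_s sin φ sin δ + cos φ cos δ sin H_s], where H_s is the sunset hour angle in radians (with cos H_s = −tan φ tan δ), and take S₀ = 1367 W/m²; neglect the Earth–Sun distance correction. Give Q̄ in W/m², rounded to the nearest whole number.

−tan φ tan δ = −(-1.4176)(0.3640) = 0.5160; H_s = arccos(0.5160) = 58.94°. In radians, H_s = 1.0287.
H_s sin φ sin δ = 1.0287 × -0.8171 × 0.3420 = -0.2875.
cos φ cos δ sin H_s = 0.5764 × 0.9397 × 0.8566 = 0.4640.
Q̄ = (1367/π) × (-0.2875 + 0.4640) = 435.13 × 0.1765 = 76.80 W/m².

77 W/m²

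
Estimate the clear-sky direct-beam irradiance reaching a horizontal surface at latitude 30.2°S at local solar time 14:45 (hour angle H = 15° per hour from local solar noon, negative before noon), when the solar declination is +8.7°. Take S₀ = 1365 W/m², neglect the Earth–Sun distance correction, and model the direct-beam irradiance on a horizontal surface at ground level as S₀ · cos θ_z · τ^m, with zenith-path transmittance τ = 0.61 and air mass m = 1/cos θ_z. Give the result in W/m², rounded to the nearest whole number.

323 W/m²

Hour angle H = 15° × (14.75 − 12) = 41.25°.
cos θ_z = sin(-30.2°) sin(8.7°) + cos(-30.2°) cos(8.7°) cos(41.25°) = -0.0761 + 0.6423 = 0.5662.
Air mass m = 1/cos θ_z = 1/0.5662 = 1.766; τ^m = 0.61^1.766 = 0.4177.
Surface direct beam = 1365 × 0.5662 × 0.4177 = 322.82 W/m².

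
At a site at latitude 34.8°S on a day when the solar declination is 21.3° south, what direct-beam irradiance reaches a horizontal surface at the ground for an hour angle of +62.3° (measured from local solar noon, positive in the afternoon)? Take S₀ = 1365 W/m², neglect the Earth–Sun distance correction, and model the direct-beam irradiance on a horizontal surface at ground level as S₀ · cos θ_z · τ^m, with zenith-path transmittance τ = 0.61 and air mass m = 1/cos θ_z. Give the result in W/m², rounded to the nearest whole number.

319 W/m²

cos θ_z = sin φ sin δ + cos φ cos δ cos H = (-0.5707)(-0.3633) + (0.8211)(0.9317)(0.4648) = 0.5629.
Air mass m = 1/cos θ_z = 1/0.5629 = 1.777; τ^m = 0.61^1.777 = 0.4155.
Surface direct beam = 1365 × 0.5629 × 0.4155 = 319.25 W/m².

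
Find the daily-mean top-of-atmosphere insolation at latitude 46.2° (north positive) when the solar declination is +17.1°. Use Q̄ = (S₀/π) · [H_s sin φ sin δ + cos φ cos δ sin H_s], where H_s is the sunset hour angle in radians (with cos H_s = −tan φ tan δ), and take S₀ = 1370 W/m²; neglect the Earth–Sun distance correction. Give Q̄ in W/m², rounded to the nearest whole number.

449 W/m²

−tan φ tan δ = −(1.0428)(0.3076) = -0.3208; H_s = arccos(-0.3208) = 108.71°. In radians, H_s = 1.8973.
H_s sin φ sin δ = 1.8973 × 0.7218 × 0.2940 = 0.4026.
cos φ cos δ sin H_s = 0.6921 × 0.9558 × 0.9472 = 0.6266.
Q̄ = (1370/π) × (0.4026 + 0.6266) = 436.08 × 1.0292 = 448.81 W/m².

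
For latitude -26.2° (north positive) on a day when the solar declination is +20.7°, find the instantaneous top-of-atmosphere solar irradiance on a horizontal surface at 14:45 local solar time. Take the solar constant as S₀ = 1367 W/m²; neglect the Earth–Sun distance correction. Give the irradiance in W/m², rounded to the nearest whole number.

649 W/m²

Hour angle H = 15° × (14.75 − 12) = 41.25°.
cos θ_z = sin(-26.2°) sin(20.7°) + cos(-26.2°) cos(20.7°) cos(41.25°) = -0.1561 + 0.6310 = 0.4749.
Top-of-atmosphere irradiance = S₀ cos θ_z = 1367 × 0.4749 = 649.19 W/m².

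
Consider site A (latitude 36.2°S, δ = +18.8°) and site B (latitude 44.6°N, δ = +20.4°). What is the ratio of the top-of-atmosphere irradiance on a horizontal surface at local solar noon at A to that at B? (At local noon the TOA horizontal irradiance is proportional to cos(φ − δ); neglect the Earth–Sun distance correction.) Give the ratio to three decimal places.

0.629

A: cos θ_z = cos(-36.2° − (18.8°)) = 0.5736.
B: cos θ_z = cos(44.6° − (20.4°)) = 0.9121.
Ratio A/B = 0.5736 / 0.9121 = 0.6289.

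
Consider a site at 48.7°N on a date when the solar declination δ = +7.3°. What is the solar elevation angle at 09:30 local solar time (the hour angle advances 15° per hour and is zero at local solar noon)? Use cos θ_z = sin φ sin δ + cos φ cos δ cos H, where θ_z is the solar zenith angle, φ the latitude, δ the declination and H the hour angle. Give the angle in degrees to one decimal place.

37.9°

Hour angle H = 15° × (9.5 − 12) = -37.50°.
cos θ_z = sin(48.7°) sin(7.3°) + cos(48.7°) cos(7.3°) cos(-37.50°) = 0.0955 + 0.5194 = 0.6149.
θ_z = arccos(0.6149) = 52.06°, so the elevation is 90° − 52.06° = 37.94°.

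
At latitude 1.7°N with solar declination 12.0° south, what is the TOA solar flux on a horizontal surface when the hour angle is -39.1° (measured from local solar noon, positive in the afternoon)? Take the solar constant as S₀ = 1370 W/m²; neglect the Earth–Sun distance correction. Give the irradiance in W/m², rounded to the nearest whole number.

cos θ_z = sin(1.7°) sin(-12.0°) + cos(1.7°) cos(-12.0°) cos(-39.10°) = -0.0062 + 0.7588 = 0.7526.
Top-of-atmosphere irradiance = S₀ cos θ_z = 1370 × 0.7526 = 1031.06 W/m².

1031 W/m²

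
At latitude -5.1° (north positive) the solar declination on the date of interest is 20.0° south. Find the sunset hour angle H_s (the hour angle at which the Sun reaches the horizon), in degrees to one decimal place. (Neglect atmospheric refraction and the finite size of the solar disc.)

The sunset hour angle satisfies cos H_s = −tan φ tan δ = -0.0325, giving H_s = 91.86°.

91.9°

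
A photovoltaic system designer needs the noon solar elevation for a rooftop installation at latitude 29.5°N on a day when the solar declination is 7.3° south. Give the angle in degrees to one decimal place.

53.2°

At local solar noon the hour angle is zero, so the elevation is 90° − |φ − δ| = 90° − |29.5° − (-7.3°)| = 90° − 36.8° = 53.2°.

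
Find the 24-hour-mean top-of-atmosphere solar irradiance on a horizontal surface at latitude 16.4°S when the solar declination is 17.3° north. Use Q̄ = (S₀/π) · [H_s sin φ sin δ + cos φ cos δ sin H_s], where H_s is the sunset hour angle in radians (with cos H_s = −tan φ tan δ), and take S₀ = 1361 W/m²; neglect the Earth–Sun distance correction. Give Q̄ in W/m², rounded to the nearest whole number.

341 W/m²

The sunset hour angle satisfies cos H_s = −tan φ tan δ = 0.0917, giving H_s = 84.74°. In radians, H_s = 1.4790.
H_s sin φ sin δ = 1.4790 × -0.2823 × 0.2974 = -0.1242.
cos φ cos δ sin H_s = 0.9593 × 0.9548 × 0.9958 = 0.9121.
Q̄ = (1361/π) × (-0.1242 + 0.9121) = 433.22 × 0.7879 = 341.33 W/m².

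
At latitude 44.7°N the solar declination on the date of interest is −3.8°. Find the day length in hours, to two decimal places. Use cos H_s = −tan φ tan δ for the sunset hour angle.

11.50 hours

−tan φ tan δ = −(0.9896)(-0.0664) = 0.0657; H_s = arccos(0.0657) = 86.23°.
Day length = 2 H_s / 15° h⁻¹ = 172.46° / 15 = 11.497 h.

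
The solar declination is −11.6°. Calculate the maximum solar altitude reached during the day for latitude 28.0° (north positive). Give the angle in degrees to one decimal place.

50.4°

At local solar noon the hour angle is zero, so the elevation is 90° − |φ − δ| = 90° − |28.0° − (-11.6°)| = 90° − 39.6° = 50.4°.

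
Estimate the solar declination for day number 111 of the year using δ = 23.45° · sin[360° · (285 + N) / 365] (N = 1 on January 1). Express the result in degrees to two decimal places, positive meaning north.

+11.93°

360 × (285 + 111) / 365 = 390.575°; sin(390.575°) = 0.5087.
δ = 23.45 × 0.5087 = 11.929° ≈ +11.93°.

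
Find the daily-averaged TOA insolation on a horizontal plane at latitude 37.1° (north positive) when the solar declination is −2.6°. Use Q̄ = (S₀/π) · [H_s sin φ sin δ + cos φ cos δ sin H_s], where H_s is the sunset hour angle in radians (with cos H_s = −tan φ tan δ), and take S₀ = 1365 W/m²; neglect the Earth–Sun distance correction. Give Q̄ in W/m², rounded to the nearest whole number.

328 W/m²

The sunset hour angle satisfies cos H_s = −tan φ tan δ = 0.0343, giving H_s = 88.03°. In radians, H_s = 1.5364.
H_s sin φ sin δ = 1.5364 × 0.6032 × -0.0454 = -0.0421.
cos φ cos δ sin H_s = 0.7976 × 0.9990 × 0.9994 = 0.7963.
Q̄ = (1365/π) × (-0.0421 + 0.7963) = 434.49 × 0.7542 = 327.69 W/m².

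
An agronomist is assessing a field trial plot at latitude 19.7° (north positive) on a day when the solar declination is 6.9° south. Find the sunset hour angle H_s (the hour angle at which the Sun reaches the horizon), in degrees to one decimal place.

cos H_s = −tan(19.7°) · tan(-6.9°) = 0.0433, so H_s = arccos(0.0433) = 87.52°.

87.5°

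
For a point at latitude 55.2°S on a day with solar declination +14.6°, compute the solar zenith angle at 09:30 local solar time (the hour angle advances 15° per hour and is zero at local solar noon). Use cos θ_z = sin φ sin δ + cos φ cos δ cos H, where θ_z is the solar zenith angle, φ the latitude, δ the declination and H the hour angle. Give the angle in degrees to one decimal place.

Hour angle H = 15° × (9.5 − 12) = -37.50°.
cos θ_z = sin φ sin δ + cos φ cos δ cos H = (-0.8211)(0.2521) + (0.5707)(0.9677)(0.7934) = 0.2312.
θ_z = arccos(0.2312) = 76.63°.

76.6°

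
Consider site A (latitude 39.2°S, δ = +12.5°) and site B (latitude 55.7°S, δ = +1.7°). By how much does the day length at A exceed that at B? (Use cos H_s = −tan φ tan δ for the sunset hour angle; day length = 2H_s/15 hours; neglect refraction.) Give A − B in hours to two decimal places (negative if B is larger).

-1.06 h

A: H_s = arccos(−tan -39.2° · tan 12.5°) = 79.58°, so 2H_s/15 = 10.6107 h.
B: H_s = arccos(−tan -55.7° · tan 1.7°) = 87.51°, so 2H_s/15 = 11.6680 h.
A − B = 10.6107 − 11.6680 = -1.0573 h.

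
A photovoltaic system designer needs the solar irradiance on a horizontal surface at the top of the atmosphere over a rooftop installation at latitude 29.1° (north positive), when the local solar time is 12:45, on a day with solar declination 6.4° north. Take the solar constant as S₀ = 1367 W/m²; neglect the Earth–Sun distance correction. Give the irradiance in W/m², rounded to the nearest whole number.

1238 W/m²

Hour angle H = 15° × (12.75 − 12) = 11.25°.
cos θ_z = sin φ sin δ + cos φ cos δ cos H = (0.4863)(0.1115) + (0.8738)(0.9938)(0.9808) = 0.9059.
Top-of-atmosphere irradiance = S₀ cos θ_z = 1367 × 0.9059 = 1238.37 W/m².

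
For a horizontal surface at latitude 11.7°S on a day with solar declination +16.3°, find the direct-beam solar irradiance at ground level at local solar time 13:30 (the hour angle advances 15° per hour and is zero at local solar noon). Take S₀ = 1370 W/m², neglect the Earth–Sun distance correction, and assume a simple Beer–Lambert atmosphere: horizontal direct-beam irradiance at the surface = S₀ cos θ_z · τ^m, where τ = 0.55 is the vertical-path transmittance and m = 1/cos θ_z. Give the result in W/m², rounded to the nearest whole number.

532 W/m²

Hour angle H = 15° × (13.5 − 12) = 22.50°.
With φ = -11.7°, δ = 16.3°, H = 22.50°: sin φ sin δ = -0.0569, cos φ cos δ cos H = 0.8683, so cos θ_z = 0.8114.
Air mass m = 1/cos θ_z = 1/0.8114 = 1.232; τ^m = 0.55^1.232 = 0.4788.
Surface direct beam = 1370 × 0.8114 × 0.4788 = 532.24 W/m².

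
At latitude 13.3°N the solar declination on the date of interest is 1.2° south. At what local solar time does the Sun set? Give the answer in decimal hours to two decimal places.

−tan φ tan δ = −(0.2364)(-0.0209) = 0.0049; H_s = arccos(0.0049) = 89.72°.
Sunset is at 12 + H_s/15 = 12 + 5.981 = 17.981 h local solar time.

17.98 h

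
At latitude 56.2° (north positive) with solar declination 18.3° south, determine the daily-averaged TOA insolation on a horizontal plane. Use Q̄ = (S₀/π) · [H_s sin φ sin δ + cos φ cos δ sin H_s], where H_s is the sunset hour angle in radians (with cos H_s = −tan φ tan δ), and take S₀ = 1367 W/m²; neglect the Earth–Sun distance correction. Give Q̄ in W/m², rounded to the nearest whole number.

cos H_s = −tan(56.2°) · tan(-18.3°) = 0.4940, so H_s = arccos(0.4940) = 60.40°. In radians, H_s = 1.0542.
H_s sin φ sin δ = 1.0542 × 0.8310 × -0.3140 = -0.2751.
cos φ cos δ sin H_s = 0.5563 × 0.9494 × 0.8695 = 0.4592.
Q̄ = (1367/π) × (-0.2751 + 0.4592) = 435.13 × 0.1841 = 80.11 W/m².

80 W/m²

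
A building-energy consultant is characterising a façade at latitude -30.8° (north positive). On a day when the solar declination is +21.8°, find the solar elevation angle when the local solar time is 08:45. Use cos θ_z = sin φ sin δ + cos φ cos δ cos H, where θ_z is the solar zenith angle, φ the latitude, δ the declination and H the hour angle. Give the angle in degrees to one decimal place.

Hour angle H = 15° × (8.75 − 12) = -48.75°.
cos θ_z = sin φ sin δ + cos φ cos δ cos H = (-0.5120)(0.3714) + (0.8590)(0.9285)(0.6593) = 0.3357.
θ_z = arccos(0.3357) = 70.38°, so the elevation is 90° − 70.38° = 19.62°.

19.6°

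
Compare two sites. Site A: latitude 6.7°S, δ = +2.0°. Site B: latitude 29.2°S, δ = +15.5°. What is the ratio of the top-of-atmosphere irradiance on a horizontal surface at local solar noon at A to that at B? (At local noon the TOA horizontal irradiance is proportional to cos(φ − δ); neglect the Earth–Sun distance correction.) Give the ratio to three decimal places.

1.391

A: cos θ_z = cos(-6.7° − (2.0°)) = 0.9885.
B: cos θ_z = cos(-29.2° − (15.5°)) = 0.7108.
Ratio A/B = 0.9885 / 0.7108 = 1.3907.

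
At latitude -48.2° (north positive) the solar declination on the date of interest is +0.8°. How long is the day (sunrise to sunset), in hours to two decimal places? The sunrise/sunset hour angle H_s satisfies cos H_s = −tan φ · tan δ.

11.88 hours

The sunset hour angle satisfies cos H_s = −tan φ tan δ = 0.0156, giving H_s = 89.11°.
Day length = 2 H_s / 15° h⁻¹ = 178.22° / 15 = 11.881 h.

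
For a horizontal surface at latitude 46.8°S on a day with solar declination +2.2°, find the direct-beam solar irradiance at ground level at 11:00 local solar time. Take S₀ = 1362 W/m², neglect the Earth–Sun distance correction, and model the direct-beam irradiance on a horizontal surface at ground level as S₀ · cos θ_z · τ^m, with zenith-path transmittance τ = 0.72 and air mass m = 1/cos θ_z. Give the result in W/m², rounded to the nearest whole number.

Hour angle H = 15° × (11 − 12) = -15.00°.
cos θ_z = sin(-46.8°) sin(2.2°) + cos(-46.8°) cos(2.2°) cos(-15.00°) = -0.0280 + 0.6607 = 0.6327.
Air mass m = 1/cos θ_z = 1/0.6327 = 1.581; τ^m = 0.72^1.581 = 0.5949.
Surface direct beam = 1362 × 0.6327 × 0.5949 = 512.65 W/m².

513 W/m²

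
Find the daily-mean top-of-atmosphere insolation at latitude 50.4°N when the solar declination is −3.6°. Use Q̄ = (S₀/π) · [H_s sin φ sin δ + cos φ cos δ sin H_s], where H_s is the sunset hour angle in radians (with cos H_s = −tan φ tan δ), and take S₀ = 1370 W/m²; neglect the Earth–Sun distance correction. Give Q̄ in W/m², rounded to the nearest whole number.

245 W/m²

The sunset hour angle satisfies cos H_s = −tan φ tan δ = 0.0761, giving H_s = 85.64°. In radians, H_s = 1.4947.
H_s sin φ sin δ = 1.4947 × 0.7705 × -0.0628 = -0.0723.
cos φ cos δ sin H_s = 0.6374 × 0.9980 × 0.9971 = 0.6343.
Q̄ = (1370/π) × (-0.0723 + 0.6343) = 436.08 × 0.5620 = 245.08 W/m².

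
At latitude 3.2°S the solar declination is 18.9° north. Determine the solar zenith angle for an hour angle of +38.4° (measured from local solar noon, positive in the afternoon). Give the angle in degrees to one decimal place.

43.8°

cos θ_z = sin φ sin δ + cos φ cos δ cos H = (-0.0558)(0.3239) + (0.9984)(0.9461)(0.7837) = 0.7222.
θ_z = arccos(0.7222) = 43.76°.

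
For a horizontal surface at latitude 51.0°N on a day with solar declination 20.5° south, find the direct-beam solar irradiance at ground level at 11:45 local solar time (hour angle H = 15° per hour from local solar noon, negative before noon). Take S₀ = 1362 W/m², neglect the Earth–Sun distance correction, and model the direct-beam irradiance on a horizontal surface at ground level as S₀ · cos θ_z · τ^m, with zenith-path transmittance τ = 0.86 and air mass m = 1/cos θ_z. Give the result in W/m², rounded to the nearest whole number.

Hour angle H = 15° × (11.75 − 12) = -3.75°.
cos θ_z = sin φ sin δ + cos φ cos δ cos H = (0.7771)(-0.3502) + (0.6293)(0.9367)(0.9979) = 0.3161.
Air mass m = 1/cos θ_z = 1/0.3161 = 3.164; τ^m = 0.86^3.164 = 0.6205.
Surface direct beam = 1362 × 0.3161 × 0.6205 = 267.14 W/m².

267 W/m²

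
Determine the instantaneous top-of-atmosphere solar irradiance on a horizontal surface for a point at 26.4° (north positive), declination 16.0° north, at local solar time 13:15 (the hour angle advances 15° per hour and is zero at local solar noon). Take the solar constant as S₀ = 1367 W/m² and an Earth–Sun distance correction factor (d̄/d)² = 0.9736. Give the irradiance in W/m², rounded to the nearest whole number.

Hour angle H = 15° × (13.25 − 12) = 18.75°.
cos θ_z = sin(26.4°) sin(16.0°) + cos(26.4°) cos(16.0°) cos(18.75°) = 0.1226 + 0.8153 = 0.9379.
Top-of-atmosphere irradiance = S₀ (d̄/d)² cos θ_z = 1367 × 0.9736 × 0.9379 = 1248.26 W/m².

1248 W/m²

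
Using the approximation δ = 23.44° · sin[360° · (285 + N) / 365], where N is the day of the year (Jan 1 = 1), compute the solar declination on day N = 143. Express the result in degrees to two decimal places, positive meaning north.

360 × (285 + 143) / 365 = 422.137°; sin(422.137°) = 0.8841.
δ = 23.44 × 0.8841 = 20.723° ≈ +20.72°.

+20.72°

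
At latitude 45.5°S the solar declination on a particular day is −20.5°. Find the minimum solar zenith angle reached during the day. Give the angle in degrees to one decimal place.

At local solar noon the hour angle is zero, so the zenith angle is |φ − δ| = |-45.5° − (-20.5°)| = 25.0°.

25.0°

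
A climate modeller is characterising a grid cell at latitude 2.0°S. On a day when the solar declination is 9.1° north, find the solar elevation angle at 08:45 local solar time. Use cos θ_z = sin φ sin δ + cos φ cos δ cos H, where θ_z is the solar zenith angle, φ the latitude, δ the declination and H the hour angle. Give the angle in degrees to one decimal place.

40.2°

Hour angle H = 15° × (8.75 − 12) = -48.75°.
cos θ_z = sin φ sin δ + cos φ cos δ cos H = (-0.0349)(0.1582) + (0.9994)(0.9874)(0.6593) = 0.6451.
θ_z = arccos(0.6451) = 49.83°, so the elevation is 90° − 49.83° = 40.17°.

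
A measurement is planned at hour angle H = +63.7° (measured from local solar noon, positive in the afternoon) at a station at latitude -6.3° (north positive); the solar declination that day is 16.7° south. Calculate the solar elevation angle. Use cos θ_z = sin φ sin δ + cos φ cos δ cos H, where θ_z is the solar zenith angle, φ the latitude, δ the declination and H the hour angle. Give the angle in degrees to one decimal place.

cos θ_z = sin(-6.3°) sin(-16.7°) + cos(-6.3°) cos(-16.7°) cos(63.70°) = 0.0315 + 0.4218 = 0.4533.
θ_z = arccos(0.4533) = 63.04°, so the elevation is 90° − 63.04° = 26.96°.

27.0°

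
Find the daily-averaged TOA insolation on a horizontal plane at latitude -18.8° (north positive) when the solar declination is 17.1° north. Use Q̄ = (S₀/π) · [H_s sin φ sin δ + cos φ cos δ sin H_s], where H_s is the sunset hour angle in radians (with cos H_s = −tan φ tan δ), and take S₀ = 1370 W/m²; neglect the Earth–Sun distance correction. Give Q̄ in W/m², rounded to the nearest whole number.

332 W/m²

cos H_s = −tan(-18.8°) · tan(17.1°) = 0.1047, so H_s = arccos(0.1047) = 83.99°. In radians, H_s = 1.4659.
H_s sin φ sin δ = 1.4659 × -0.3223 × 0.2940 = -0.1389.
cos φ cos δ sin H_s = 0.9466 × 0.9558 × 0.9945 = 0.8998.
Q̄ = (1370/π) × (-0.1389 + 0.8998) = 436.08 × 0.7609 = 331.81 W/m².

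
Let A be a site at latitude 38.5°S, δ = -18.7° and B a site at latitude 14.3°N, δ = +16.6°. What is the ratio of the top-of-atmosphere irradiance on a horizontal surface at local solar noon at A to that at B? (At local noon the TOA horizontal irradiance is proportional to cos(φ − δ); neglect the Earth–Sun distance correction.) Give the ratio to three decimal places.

0.942

A: cos θ_z = cos(-38.5° − (-18.7°)) = 0.9409.
B: cos θ_z = cos(14.3° − (16.6°)) = 0.9992.
Ratio A/B = 0.9409 / 0.9992 = 0.9417.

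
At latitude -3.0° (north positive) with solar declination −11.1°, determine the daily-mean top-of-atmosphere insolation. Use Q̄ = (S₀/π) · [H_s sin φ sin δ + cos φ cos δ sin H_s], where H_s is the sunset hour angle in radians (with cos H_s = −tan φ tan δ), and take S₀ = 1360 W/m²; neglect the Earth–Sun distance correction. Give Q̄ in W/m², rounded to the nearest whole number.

−tan φ tan δ = −(-0.0524)(-0.1962) = -0.0103; H_s = arccos(-0.0103) = 90.59°. In radians, H_s = 1.5811.
H_s sin φ sin δ = 1.5811 × -0.0523 × -0.1925 = 0.0159.
cos φ cos δ sin H_s = 0.9986 × 0.9813 × 0.9999 = 0.9798.
Q̄ = (1360/π) × (0.0159 + 0.9798) = 432.90 × 0.9957 = 431.04 W/m².

431 W/m²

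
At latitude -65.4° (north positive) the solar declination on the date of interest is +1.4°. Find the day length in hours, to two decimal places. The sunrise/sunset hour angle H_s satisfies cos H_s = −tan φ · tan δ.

11.59 hours

The sunset hour angle satisfies cos H_s = −tan φ tan δ = 0.0534, giving H_s = 86.94°.
Day length = 2 H_s / 15° h⁻¹ = 173.88° / 15 = 11.592 h.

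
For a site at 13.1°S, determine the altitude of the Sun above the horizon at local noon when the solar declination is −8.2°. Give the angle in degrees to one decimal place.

85.1°

At local solar noon the hour angle is zero, so the elevation is 90° − |φ − δ| = 90° − |-13.1° − (-8.2°)| = 90° − 4.9° = 85.1°.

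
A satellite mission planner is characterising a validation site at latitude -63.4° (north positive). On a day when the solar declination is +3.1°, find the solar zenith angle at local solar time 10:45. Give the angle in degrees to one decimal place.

Hour angle H = 15° × (10.75 − 12) = -18.75°.
cos θ_z = sin φ sin δ + cos φ cos δ cos H = (-0.8942)(0.0541) + (0.4478)(0.9985)(0.9469) = 0.3750.
θ_z = arccos(0.3750) = 67.98°.

68.0°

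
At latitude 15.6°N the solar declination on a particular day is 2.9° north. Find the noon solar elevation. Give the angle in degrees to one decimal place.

77.3°

At local solar noon the hour angle is zero, so the elevation is 90° − |φ − δ| = 90° − |15.6° − (2.9°)| = 90° − 12.7° = 77.3°.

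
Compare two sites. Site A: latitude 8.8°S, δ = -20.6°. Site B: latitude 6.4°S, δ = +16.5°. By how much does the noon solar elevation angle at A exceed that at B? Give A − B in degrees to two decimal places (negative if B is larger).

+11.10°

A: 90° − |-8.8 − (-20.6)| = 78.20°.
B: 90° − |-6.4 − (16.5)| = 67.10°.
A − B = 78.20 − 67.10 = 11.10°.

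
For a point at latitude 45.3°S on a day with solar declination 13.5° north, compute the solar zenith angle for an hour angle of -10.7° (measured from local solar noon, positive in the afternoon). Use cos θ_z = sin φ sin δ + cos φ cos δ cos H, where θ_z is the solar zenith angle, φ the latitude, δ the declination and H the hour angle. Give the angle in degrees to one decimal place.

59.6°

cos θ_z = sin φ sin δ + cos φ cos δ cos H = (-0.7108)(0.2334) + (0.7034)(0.9724)(0.9826) = 0.5062.
θ_z = arccos(0.5062) = 59.59°.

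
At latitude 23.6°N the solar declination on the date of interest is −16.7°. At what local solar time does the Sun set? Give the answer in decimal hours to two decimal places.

17.50 h

The sunset hour angle satisfies cos H_s = −tan φ tan δ = 0.1311, giving H_s = 82.47°.
Sunset is at 12 + H_s/15 = 12 + 5.498 = 17.498 h local solar time.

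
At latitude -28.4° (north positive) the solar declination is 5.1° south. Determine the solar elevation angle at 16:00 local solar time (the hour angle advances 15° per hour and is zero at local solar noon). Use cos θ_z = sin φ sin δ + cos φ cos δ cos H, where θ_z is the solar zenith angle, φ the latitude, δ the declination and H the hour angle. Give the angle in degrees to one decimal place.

28.7°

Hour angle H = 15° × (16 − 12) = 60.00°.
cos θ_z = sin φ sin δ + cos φ cos δ cos H = (-0.4756)(-0.0889) + (0.8796)(0.9960)(0.5000) = 0.4803.
θ_z = arccos(0.4803) = 61.30°, so the elevation is 90° − 61.30° = 28.70°.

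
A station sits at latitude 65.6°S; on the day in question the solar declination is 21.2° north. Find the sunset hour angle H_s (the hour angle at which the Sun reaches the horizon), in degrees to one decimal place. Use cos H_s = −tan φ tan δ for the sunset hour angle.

−tan φ tan δ = −(-2.2045)(0.3879) = 0.8551; H_s = arccos(0.8551) = 31.23°.

31.2°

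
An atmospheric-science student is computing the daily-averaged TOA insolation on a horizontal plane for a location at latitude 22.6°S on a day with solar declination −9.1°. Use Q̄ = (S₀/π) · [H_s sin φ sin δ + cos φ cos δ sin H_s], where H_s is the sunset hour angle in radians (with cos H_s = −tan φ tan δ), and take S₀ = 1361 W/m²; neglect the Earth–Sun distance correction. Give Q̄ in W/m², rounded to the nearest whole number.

437 W/m²

The sunset hour angle satisfies cos H_s = −tan φ tan δ = -0.0667, giving H_s = 93.82°. In radians, H_s = 1.6375.
H_s sin φ sin δ = 1.6375 × -0.3843 × -0.1582 = 0.0996.
cos φ cos δ sin H_s = 0.9232 × 0.9874 × 0.9978 = 0.9096.
Q̄ = (1361/π) × (0.0996 + 0.9096) = 433.22 × 1.0092 = 437.21 W/m².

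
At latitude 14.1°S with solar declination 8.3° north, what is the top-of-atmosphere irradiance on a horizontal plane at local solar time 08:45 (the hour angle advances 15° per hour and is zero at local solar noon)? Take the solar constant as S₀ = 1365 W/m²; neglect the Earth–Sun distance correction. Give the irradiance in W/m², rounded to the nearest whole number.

816 W/m²

Hour angle H = 15° × (8.75 − 12) = -48.75°.
cos θ_z = sin φ sin δ + cos φ cos δ cos H = (-0.2436)(0.1444) + (0.9699)(0.9895)(0.6593) = 0.5976.
Top-of-atmosphere irradiance = S₀ cos θ_z = 1365 × 0.5976 = 815.72 W/m².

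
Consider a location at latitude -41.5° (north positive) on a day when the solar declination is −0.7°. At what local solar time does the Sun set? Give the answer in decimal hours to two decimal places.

18.04 h

The sunset hour angle satisfies cos H_s = −tan φ tan δ = -0.0108, giving H_s = 90.62°.
Sunset is at 12 + H_s/15 = 12 + 6.041 = 18.041 h local solar time.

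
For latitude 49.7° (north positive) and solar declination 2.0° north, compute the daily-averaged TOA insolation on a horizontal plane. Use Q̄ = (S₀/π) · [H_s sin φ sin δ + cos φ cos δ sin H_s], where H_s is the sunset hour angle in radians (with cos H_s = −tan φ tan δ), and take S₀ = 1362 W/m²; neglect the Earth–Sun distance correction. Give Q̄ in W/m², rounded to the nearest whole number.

−tan φ tan δ = −(1.1792)(0.0349) = -0.0412; H_s = arccos(-0.0412) = 92.36°. In radians, H_s = 1.6120.
H_s sin φ sin δ = 1.6120 × 0.7627 × 0.0349 = 0.0429.
cos φ cos δ sin H_s = 0.6468 × 0.9994 × 0.9992 = 0.6459.
Q̄ = (1362/π) × (0.0429 + 0.6459) = 433.54 × 0.6888 = 298.62 W/m².

299 W/m²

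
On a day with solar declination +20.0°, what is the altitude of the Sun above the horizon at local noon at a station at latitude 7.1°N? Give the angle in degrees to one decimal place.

At local solar noon the hour angle is zero, so the elevation is 90° − |φ − δ| = 90° − |7.1° − (20.0°)| = 90° − 12.9° = 77.1°.

77.1°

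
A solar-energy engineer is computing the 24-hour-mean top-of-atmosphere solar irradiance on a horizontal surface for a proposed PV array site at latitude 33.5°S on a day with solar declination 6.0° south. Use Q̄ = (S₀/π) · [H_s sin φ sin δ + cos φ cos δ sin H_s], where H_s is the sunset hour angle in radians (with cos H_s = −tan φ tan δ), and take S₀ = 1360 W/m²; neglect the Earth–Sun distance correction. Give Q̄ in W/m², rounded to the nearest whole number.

399 W/m²

The sunset hour angle satisfies cos H_s = −tan φ tan δ = -0.0696, giving H_s = 93.99°. In radians, H_s = 1.6404.
H_s sin φ sin δ = 1.6404 × -0.5519 × -0.1045 = 0.0946.
cos φ cos δ sin H_s = 0.8339 × 0.9945 × 0.9976 = 0.8273.
Q̄ = (1360/π) × (0.0946 + 0.8273) = 432.90 × 0.9219 = 399.09 W/m².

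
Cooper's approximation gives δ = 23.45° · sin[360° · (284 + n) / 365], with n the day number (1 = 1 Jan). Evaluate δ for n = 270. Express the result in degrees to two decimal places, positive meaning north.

-2.62°

360 × (284 + 270) / 365 = 546.411°; sin(546.411°) = -0.1117.
δ = 23.45 × -0.1117 = -2.619° ≈ -2.62°.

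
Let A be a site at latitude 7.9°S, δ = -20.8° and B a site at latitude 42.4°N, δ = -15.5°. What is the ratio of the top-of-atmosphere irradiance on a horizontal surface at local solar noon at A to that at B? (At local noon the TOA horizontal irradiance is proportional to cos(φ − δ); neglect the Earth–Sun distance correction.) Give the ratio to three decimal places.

A: cos θ_z = cos(-7.9° − (-20.8°)) = 0.9748.
B: cos θ_z = cos(42.4° − (-15.5°)) = 0.5314.
Ratio A/B = 0.9748 / 0.5314 = 1.8344.

1.834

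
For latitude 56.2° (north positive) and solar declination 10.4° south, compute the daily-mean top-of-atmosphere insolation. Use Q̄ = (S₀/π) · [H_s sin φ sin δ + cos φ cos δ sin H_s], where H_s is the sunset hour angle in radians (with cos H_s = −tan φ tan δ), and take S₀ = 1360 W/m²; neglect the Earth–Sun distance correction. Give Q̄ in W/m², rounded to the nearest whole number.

144 W/m²

cos H_s = −tan(56.2°) · tan(-10.4°) = 0.2742, so H_s = arccos(0.2742) = 74.09°. In radians, H_s = 1.2931.
H_s sin φ sin δ = 1.2931 × 0.8310 × -0.1805 = -0.1940.
cos φ cos δ sin H_s = 0.5563 × 0.9836 × 0.9617 = 0.5262.
Q̄ = (1360/π) × (-0.1940 + 0.5262) = 432.90 × 0.3322 = 143.81 W/m².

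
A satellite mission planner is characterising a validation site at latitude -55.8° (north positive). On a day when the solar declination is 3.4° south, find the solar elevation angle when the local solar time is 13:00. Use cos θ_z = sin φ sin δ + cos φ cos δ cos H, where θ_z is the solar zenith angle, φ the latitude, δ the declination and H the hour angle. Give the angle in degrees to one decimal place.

Hour angle H = 15° × (13 − 12) = 15.00°.
cos θ_z = sin φ sin δ + cos φ cos δ cos H = (-0.8271)(-0.0593) + (0.5621)(0.9982)(0.9659) = 0.5910.
θ_z = arccos(0.5910) = 53.77°, so the elevation is 90° − 53.77° = 36.23°.

36.2°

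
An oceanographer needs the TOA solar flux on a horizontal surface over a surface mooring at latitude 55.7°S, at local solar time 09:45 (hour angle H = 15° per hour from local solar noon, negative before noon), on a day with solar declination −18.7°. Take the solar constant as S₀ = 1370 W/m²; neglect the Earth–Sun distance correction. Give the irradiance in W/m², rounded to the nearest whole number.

Hour angle H = 15° × (9.75 − 12) = -33.75°.
With φ = -55.7°, δ = -18.7°, H = -33.75°: sin φ sin δ = 0.2649, cos φ cos δ cos H = 0.4438, so cos θ_z = 0.7087.
Top-of-atmosphere irradiance = S₀ cos θ_z = 1370 × 0.7087 = 970.92 W/m².

971 W/m²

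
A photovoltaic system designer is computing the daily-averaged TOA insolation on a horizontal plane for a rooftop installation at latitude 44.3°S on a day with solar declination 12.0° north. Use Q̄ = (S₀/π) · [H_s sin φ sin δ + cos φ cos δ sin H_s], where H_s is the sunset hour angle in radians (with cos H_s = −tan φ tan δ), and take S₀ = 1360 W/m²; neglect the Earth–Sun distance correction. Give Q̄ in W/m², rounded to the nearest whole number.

The sunset hour angle satisfies cos H_s = −tan φ tan δ = 0.2074, giving H_s = 78.03°. In radians, H_s = 1.3619.
H_s sin φ sin δ = 1.3619 × -0.6984 × 0.2079 = -0.1977.
cos φ cos δ sin H_s = 0.7157 × 0.9781 × 0.9783 = 0.6848.
Q̄ = (1360/π) × (-0.1977 + 0.6848) = 432.90 × 0.4871 = 210.87 W/m².

211 W/m²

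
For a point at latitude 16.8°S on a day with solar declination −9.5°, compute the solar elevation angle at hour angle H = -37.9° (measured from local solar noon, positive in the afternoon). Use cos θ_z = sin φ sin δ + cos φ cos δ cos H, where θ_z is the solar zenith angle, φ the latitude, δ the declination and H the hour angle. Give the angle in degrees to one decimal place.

52.4°

cos θ_z = sin φ sin δ + cos φ cos δ cos H = (-0.2890)(-0.1650) + (0.9573)(0.9863)(0.7891) = 0.7927.
θ_z = arccos(0.7927) = 37.56°, so the elevation is 90° − 37.56° = 52.44°.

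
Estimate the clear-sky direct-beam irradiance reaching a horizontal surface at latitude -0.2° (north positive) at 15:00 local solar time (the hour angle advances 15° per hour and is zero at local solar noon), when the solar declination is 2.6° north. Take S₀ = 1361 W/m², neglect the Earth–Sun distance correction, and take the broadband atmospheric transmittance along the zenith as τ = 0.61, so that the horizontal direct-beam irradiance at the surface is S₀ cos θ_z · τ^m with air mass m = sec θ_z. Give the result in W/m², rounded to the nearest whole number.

477 W/m²

Hour angle H = 15° × (15 − 12) = 45.00°.
cos θ_z = sin φ sin δ + cos φ cos δ cos H = (-0.0035)(0.0454) + (1.0000)(0.9990)(0.7071) = 0.7062.
Air mass m = 1/cos θ_z = 1/0.7062 = 1.416; τ^m = 0.61^1.416 = 0.4966.
Surface direct beam = 1361 × 0.7062 × 0.4966 = 477.30 W/m².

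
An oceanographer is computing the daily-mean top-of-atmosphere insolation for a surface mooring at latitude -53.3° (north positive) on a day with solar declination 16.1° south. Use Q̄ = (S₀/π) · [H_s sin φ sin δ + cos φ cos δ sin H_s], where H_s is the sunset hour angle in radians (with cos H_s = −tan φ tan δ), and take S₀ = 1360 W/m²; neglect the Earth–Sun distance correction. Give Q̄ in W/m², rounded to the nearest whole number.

419 W/m²

cos H_s = −tan(-53.3°) · tan(-16.1°) = -0.3872, so H_s = arccos(-0.3872) = 112.78°. In radians, H_s = 1.9684.
H_s sin φ sin δ = 1.9684 × -0.8018 × -0.2773 = 0.4377.
cos φ cos δ sin H_s = 0.5976 × 0.9608 × 0.9220 = 0.5294.
Q̄ = (1360/π) × (0.4377 + 0.5294) = 432.90 × 0.9671 = 418.66 W/m².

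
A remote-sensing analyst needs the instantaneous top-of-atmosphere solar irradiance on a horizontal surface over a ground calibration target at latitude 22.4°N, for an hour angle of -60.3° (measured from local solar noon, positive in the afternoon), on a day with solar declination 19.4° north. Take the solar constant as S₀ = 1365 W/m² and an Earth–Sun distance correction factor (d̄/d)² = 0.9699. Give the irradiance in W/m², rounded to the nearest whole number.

cos θ_z = sin φ sin δ + cos φ cos δ cos H = (0.3811)(0.3322) + (0.9245)(0.9432)(0.4955) = 0.5587.
Top-of-atmosphere irradiance = S₀ (d̄/d)² cos θ_z = 1365 × 0.9699 × 0.5587 = 739.67 W/m².

740 W/m²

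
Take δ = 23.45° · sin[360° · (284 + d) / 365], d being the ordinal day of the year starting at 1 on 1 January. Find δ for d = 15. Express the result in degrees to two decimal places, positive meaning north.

-21.27°

360 × (284 + 15) / 365 = 294.904°; sin(294.904°) = -0.9070.
δ = 23.45 × -0.9070 = -21.269° ≈ -21.27°.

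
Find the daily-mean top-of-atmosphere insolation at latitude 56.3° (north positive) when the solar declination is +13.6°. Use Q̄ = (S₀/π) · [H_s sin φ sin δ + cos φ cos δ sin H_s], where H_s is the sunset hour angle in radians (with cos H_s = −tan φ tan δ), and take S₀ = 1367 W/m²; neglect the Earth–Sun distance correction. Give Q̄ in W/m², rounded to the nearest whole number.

384 W/m²

−tan φ tan δ = −(1.4994)(0.2419) = -0.3627; H_s = arccos(-0.3627) = 111.27°. In radians, H_s = 1.9420.
H_s sin φ sin δ = 1.9420 × 0.8320 × 0.2351 = 0.3799.
cos φ cos δ sin H_s = 0.5548 × 0.9720 × 0.9319 = 0.5025.
Q̄ = (1367/π) × (0.3799 + 0.5025) = 435.13 × 0.8824 = 383.96 W/m².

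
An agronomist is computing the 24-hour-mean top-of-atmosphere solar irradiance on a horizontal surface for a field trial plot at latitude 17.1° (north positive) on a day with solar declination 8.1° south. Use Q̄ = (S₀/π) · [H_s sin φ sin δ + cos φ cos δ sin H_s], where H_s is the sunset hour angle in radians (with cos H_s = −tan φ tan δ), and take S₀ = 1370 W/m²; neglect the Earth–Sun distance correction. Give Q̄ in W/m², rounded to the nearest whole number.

cos H_s = −tan(17.1°) · tan(-8.1°) = 0.0438, so H_s = arccos(0.0438) = 87.49°. In radians, H_s = 1.5270.
H_s sin φ sin δ = 1.5270 × 0.2940 × -0.1409 = -0.0633.
cos φ cos δ sin H_s = 0.9558 × 0.9900 × 0.9990 = 0.9453.
Q̄ = (1370/π) × (-0.0633 + 0.9453) = 436.08 × 0.8820 = 384.62 W/m².

385 W/m²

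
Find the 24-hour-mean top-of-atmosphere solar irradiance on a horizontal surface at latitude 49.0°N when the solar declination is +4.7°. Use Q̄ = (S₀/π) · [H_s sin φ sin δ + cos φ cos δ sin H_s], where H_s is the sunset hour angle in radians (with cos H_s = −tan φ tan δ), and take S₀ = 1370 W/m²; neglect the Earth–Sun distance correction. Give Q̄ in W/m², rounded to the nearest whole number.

329 W/m²

The sunset hour angle satisfies cos H_s = −tan φ tan δ = -0.0946, giving H_s = 95.43°. In radians, H_s = 1.6656.
H_s sin φ sin δ = 1.6656 × 0.7547 × 0.0819 = 0.1030.
cos φ cos δ sin H_s = 0.6561 × 0.9966 × 0.9955 = 0.6509.
Q̄ = (1370/π) × (0.1030 + 0.6509) = 436.08 × 0.7539 = 328.76 W/m².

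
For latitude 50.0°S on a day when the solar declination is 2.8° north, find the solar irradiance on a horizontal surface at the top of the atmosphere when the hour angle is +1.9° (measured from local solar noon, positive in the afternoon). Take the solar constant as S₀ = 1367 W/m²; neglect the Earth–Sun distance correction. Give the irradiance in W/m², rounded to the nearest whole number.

826 W/m²

cos θ_z = sin(-50.0°) sin(2.8°) + cos(-50.0°) cos(2.8°) cos(1.90°) = -0.0374 + 0.6417 = 0.6043.
Top-of-atmosphere irradiance = S₀ cos θ_z = 1367 × 0.6043 = 826.08 W/m².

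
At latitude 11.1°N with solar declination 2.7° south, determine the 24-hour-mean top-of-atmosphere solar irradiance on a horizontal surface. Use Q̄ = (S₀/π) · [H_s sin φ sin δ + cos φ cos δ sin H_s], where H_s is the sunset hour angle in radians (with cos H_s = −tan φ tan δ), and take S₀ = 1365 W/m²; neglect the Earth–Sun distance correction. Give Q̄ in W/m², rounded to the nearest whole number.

The sunset hour angle satisfies cos H_s = −tan φ tan δ = 0.0093, giving H_s = 89.47°. In radians, H_s = 1.5615.
H_s sin φ sin δ = 1.5615 × 0.1925 × -0.0471 = -0.0142.
cos φ cos δ sin H_s = 0.9813 × 0.9989 × 1.0000 = 0.9802.
Q̄ = (1365/π) × (-0.0142 + 0.9802) = 434.49 × 0.9660 = 419.72 W/m².

420 W/m²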